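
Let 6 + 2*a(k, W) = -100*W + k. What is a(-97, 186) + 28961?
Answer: 39219/2 ≈ 19610.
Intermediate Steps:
a(k, W) = -3 + k/2 - 50*W (a(k, W) = -3 + (-100*W + k)/2 = -3 + (k - 100*W)/2 = -3 + (k/2 - 50*W) = -3 + k/2 - 50*W)
a(-97, 186) + 28961 = (-3 + (1/2)*(-97) - 50*186) + 28961 = (-3 - 97/2 - 9300) + 28961 = -18703/2 + 28961 = 39219/2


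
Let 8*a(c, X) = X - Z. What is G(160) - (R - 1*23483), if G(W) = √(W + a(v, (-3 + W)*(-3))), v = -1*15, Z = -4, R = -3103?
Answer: 26586 + √1626/4 ≈ 26596.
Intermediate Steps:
v = -15
a(c, X) = ½ + X/8 (a(c, X) = (X - 1*(-4))/8 = (X + 4)/8 = (4 + X)/8 = ½ + X/8)
G(W) = √(13/8 + 5*W/8) (G(W) = √(W + (½ + ((-3 + W)*(-3))/8)) = √(W + (½ + (9 - 3*W)/8)) = √(W + (½ + (9/8 - 3*W/8))) = √(W + (13/8 - 3*W/8)) = √(13/8 + 5*W/8))
G(160) - (R - 1*23483) = √(26 + 10*160)/4 - (-3103 - 1*23483) = √(26 + 1600)/4 - (-3103 - 23483) = √1626/4 - 1*(-26586) = √1626/4 + 26586 = 26586 + √1626/4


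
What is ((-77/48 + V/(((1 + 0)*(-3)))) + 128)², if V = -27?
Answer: 42237001/2304 ≈ 18332.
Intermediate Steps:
((-77/48 + V/(((1 + 0)*(-3)))) + 128)² = ((-77/48 - 27*(-1/(3*(1 + 0)))) + 128)² = ((-77*1/48 - 27/(1*(-3))) + 128)² = ((-77/48 - 27/(-3)) + 128)² = ((-77/48 - 27*(-⅓)) + 128)² = ((-77/48 + 9) + 128)² = (355/48 + 128)² = (6499/48)² = 42237001/2304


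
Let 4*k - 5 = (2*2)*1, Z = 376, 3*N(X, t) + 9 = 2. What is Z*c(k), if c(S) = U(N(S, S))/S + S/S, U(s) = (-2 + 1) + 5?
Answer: 9400/9 ≈ 1044.4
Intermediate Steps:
N(X, t) = -7/3 (N(X, t) = -3 + (1/3)*2 = -3 + 2/3 = -7/3)
U(s) = 4 (U(s) = -1 + 5 = 4)
k = 9/4 (k = 5/4 + ((2*2)*1)/4 = 5/4 + (4*1)/4 = 5/4 + (1/4)*4 = 5/4 + 1 = 9/4 ≈ 2.2500)
c(S) = 1 + 4/S (c(S) = 4/S + S/S = 4/S + 1 = 1 + 4/S)
Z*c(k) = 376*((4 + 9/4)/(9/4)) = 376*((4/9)*(25/4)) = 376*(25/9) = 9400/9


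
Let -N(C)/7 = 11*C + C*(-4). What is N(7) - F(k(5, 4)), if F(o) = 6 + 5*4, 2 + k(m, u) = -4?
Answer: -369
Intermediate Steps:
k(m, u) = -6 (k(m, u) = -2 - 4 = -6)
N(C) = -49*C (N(C) = -7*(11*C + C*(-4)) = -7*(11*C - 4*C) = -49*C)
F(o) = 26 (F(o) = 6 + 20 = 26)
N(7) - F(k(5, 4)) = -49*7 - 1*26 = -343 - 26 = -369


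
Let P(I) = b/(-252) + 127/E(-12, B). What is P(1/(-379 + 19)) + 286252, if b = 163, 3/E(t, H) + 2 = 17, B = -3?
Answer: 72295361/252 ≈ 2.8689e+5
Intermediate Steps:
E(t, H) = ⅕ (E(t, H) = 3/(-2 + 17) = 3/15 = 3*(1/15) = ⅕)
P(I) = 159857/252 (P(I) = 163/(-252) + 127/(⅕) = 163*(-1/252) + 127*5 = -163/252 + 635 = 159857/252)
P(1/(-379 + 19)) + 286252 = 159857/252 + 286252 = 72295361/252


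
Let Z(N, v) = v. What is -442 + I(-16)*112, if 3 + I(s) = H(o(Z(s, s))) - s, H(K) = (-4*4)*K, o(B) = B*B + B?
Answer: -429066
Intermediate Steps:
o(B) = B + B² (o(B) = B² + B = B + B²)
H(K) = -16*K
I(s) = -3 - s - 16*s*(1 + s) (I(s) = -3 + (-16*s*(1 + s) - s) = -3 + (-s - 16*s*(1 + s)) = -3 - s - 16*s*(1 + s))
-442 + I(-16)*112 = -442 + (-3 - 1*(-16) - 16*(-16)*(1 - 16))*112 = -442 + (-3 + 16 - 16*(-16)*(-15))*112 = -442 + (-3 + 16 - 3840)*112 = -442 - 3827*112 = -442 - 428624 = -429066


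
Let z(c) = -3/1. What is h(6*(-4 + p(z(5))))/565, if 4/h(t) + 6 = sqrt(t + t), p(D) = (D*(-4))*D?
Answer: -2/24295 - 4*I*sqrt(30)/72885 ≈ -8.2321e-5 - 0.0003006*I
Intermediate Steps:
z(c) = -3 (z(c) = -3*1 = -3)
p(D) = -4*D**2 (p(D) = (-4*D)*D = -4*D**2)
h(t) = 4/(-6 + sqrt(2)*sqrt(t)) (h(t) = 4/(-6 + sqrt(t + t)) = 4/(-6 + sqrt(2*t)) = 4/(-6 + sqrt(2)*sqrt(t)))
h(6*(-4 + p(z(5))))/565 = (4/(-6 + sqrt(2)*sqrt(6*(-4 - 4*(-3)**2))))/565 = (4/(-6 + sqrt(2)*sqrt(6*(-4 - 4*9))))*(1/565) = (4/(-6 + sqrt(2)*sqrt(6*(-4 - 36))))*(1/565) = (4/(-6 + sqrt(2)*sqrt(6*(-40))))*(1/565) = (4/(-6 + sqrt(2)*sqrt(-240)))*(1/565) = (4/(-6 + sqrt(2)*(4*I*sqrt(15))))*(1/565) = (4/(-6 + 4*I*sqrt(30)))*(1/565) = 4/(565*(-6 + 4*I*sqrt(30)))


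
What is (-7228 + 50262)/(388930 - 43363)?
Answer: 43034/345567 ≈ 0.12453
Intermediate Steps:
(-7228 + 50262)/(388930 - 43363) = 43034/345567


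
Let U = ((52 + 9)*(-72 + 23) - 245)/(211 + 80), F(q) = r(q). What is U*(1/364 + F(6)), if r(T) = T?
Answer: -168245/2522 ≈ -66.711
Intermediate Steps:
F(q) = q
U = -1078/97 (U = (61*(-49) - 245)/291 = (-2989 - 245)*(1/291) = -3234*1/291 = -1078/97 ≈ -11.113)
U*(1/364 + F(6)) = -1078*(1/364 + 6)/97 = -1078/97*2185/364 = -168245/2522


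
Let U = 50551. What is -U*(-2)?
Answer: 101102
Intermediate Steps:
-U*(-2) = -50551*(-2) = -1*(-101102) = 101102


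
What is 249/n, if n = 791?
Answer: 249/791 ≈ 0.31479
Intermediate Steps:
249/n = 249/791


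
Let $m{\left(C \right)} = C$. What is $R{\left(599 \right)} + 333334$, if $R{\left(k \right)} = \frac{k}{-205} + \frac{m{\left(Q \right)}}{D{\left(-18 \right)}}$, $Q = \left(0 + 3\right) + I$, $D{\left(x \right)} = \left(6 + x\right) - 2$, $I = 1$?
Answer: $\frac{478329687}{1435} \approx 3.3333 \cdot 10^{5}$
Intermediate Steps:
$D{\left(x \right)} = 4 + x$
$Q = 4$ ($Q = \left(0 + 3\right) + 1 = 3 + 1 = 4$)
$R{\left(k \right)} = - \frac{2}{7} - \frac{k}{205}$ ($R{\left(k \right)} = \frac{k}{-205} + \frac{4}{4 - 18} = k \left(- \frac{1}{205}\right) + \frac{4}{-14} = - \frac{k}{205} + 4 \left(- \frac{1}{14}\right) = - \frac{k}{205} - \frac{2}{7} = - \frac{2}{7} - \frac{k}{205}$)
$R{\left(599 \right)} + 333334 = \left(- \frac{2}{7} - \frac{599}{205}\right) + 333334 = - \frac{4603}{1435} + 333334 = \frac{478329687}{1435}$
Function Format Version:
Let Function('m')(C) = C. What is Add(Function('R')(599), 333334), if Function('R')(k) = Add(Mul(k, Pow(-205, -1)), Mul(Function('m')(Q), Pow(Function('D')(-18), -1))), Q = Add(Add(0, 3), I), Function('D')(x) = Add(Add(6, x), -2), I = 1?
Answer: Rational(478329687, 1435) ≈ 3.3333e+5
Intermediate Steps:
Function('D')(x) = Add(4, x)
Q = 4 (Q = Add(Add(0, 3), 1) = Add(3, 1) = 4)
Function('R')(k) = Add(Rational(-2, 7), Mul(Rational(-1, 205), k)) (Function('R')(k) = Add(Mul(k, Pow(-205, -1)), Mul(4, Pow(Add(4, -18), -1))) = Add(Mul(k, Rational(-1, 205)), Mul(4, Pow(-14, -1))) = Add(Mul(Rational(-1, 205), k), Mul(4, Rational(-1, 14))) = Add(Mul(Rational(-1, 205), k), Rational(-2, 7)) = Add(Rational(-2, 7), Mul(Rational(-1, 205), k)))
Add(Function('R')(599), 333334) = Add(Add(Rational(-2, 7), Mul(Rational(-1, 205), 599)), 333334) = Add(Add(Rational(-2, 7), Rational(-599, 205)), 333334) = Add(Rational(-4603, 1435), 333334) = Rational(478329687, 1435)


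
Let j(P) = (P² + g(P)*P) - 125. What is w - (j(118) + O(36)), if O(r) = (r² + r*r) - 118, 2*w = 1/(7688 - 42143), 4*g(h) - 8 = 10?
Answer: -1157963641/68910 ≈ -16804.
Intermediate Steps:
g(h) = 9/2 (g(h) = 2 + (¼)*10 = 2 + 5/2 = 9/2)
w = -1/68910 (w = 1/(2*(7688 - 42143)) = (½)/(-34455) = (½)*(-1/34455) = -1/68910 ≈ -1.4512e-5)
j(P) = -125 + P² + 9*P/2 (j(P) = (P² + 9*P/2) - 125 = -125 + P² + 9*P/2)
O(r) = -118 + 2*r² (O(r) = (r² + r²) - 118 = 2*r² - 118 = -118 + 2*r²)
w - (j(118) + O(36)) = -1/68910 - ((-125 + 118² + (9/2)*118) + (-118 + 2*36²)) = -1/68910 - ((-125 + 13924 + 531) + (-118 + 2*1296)) = -1/68910 - (14330 + (-118 + 2592)) = -1/68910 - (14330 + 2474) = -1/68910 - 1*16804 = -1/68910 - 16804 = -1157963641/68910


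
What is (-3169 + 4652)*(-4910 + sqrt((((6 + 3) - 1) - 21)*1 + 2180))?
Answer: -7281530 + 1483*sqrt(2167) ≈ -7.2125e+6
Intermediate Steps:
(-3169 + 4652)*(-4910 + sqrt((((6 + 3) - 1) - 21)*1 + 2180)) = 1483*(-4910 + sqrt(((9 - 1) - 21)*1 + 2180)) = 1483*(-4910 + sqrt((8 - 21)*1 + 2180)) = 1483*(-4910 + sqrt(-13*1 + 2180)) = 1483*(-4910 + sqrt(-13 + 2180)) = 1483*(-4910 + sqrt(2167)) = -7281530 + 1483*sqrt(2167)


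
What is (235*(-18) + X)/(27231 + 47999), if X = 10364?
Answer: 3067/37615 ≈ 0.081537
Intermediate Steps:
(235*(-18) + X)/(27231 + 47999) = (235*(-18) + 10364)/(27231 + 47999) = (-4230 + 10364)/75230 = 6134*(1/75230) = 3067/37615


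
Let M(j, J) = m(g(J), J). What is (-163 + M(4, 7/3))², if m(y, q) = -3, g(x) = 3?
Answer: 27556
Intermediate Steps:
M(j, J) = -3
(-163 + M(4, 7/3))² = (-163 - 3)² = (-166)² = 27556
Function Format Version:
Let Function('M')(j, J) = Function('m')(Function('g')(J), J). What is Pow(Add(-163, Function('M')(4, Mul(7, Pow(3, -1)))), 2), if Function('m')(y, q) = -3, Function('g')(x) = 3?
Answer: 27556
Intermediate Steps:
Function('M')(j, J) = -3
Pow(Add(-163, Function('M')(4, Mul(7, Pow(3, -1)))), 2) = Pow(Add(-163, -3), 2) = Pow(-166, 2) = 27556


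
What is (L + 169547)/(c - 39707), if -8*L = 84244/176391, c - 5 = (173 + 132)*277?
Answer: 59813108693/15798636306 ≈ 3.7860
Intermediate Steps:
c = 84490 (c = 5 + (173 + 132)*277 = 5 + 305*277 = 5 + 84485 = 84490)
L = -21061/352782 (L = -21061/(2*176391) = -⅛*84244/176391 = -21061/352782 ≈ -0.059700)
(L + 169547)/(c - 39707) = (-21061/352782 + 169547)/(84490 - 39707) = (59813108693/352782)/44783 = (59813108693/352782)*(1/44783) = 59813108693/15798636306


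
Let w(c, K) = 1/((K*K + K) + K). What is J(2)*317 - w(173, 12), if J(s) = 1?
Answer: 53255/168 ≈ 316.99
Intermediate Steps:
w(c, K) = 1/(K² + 2*K) (w(c, K) = 1/((K² + K) + K) = 1/((K + K²) + K) = 1/(K² + 2*K))
J(2)*317 - w(173, 12) = 1*317 - 1/(12*(2 + 12)) = 317 - 1/(12*14) = 317 - 1*1/168 = 317 - 1/168 = 53255/168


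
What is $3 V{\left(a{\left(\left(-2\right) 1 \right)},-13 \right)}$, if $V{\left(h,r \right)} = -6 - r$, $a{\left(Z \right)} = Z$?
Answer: $21$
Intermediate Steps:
$3 V{\left(a{\left(\left(-2\right) 1 \right)},-13 \right)} = 3 \left(-6 - -13\right) = 3 \left(-6 + 13\right) = 3 \cdot 7 = 21$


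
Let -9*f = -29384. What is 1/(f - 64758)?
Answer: -9/553438 ≈ -1.6262e-5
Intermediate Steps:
f = 29384/9 (f = -⅑*(-29384) = 29384/9 ≈ 3264.9)
1/(f - 64758) = 1/(29384/9 - 64758) = 1/(-553438/9) = -9/553438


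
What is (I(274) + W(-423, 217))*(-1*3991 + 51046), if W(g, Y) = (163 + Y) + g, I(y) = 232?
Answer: 8893395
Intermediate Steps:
W(g, Y) = 163 + Y + g
(I(274) + W(-423, 217))*(-1*3991 + 51046) = (232 + (163 + 217 - 423))*(-1*3991 + 51046) = (232 - 43)*(-3991 + 51046) = 189*47055 = 8893395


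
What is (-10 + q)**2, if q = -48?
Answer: 3364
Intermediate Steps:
(-10 + q)**2 = (-10 - 48)**2 = (-58)**2 = 3364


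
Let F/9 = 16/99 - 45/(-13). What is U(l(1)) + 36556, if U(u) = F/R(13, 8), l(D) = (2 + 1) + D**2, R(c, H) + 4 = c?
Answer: 47052235/1287 ≈ 36560.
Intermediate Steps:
R(c, H) = -4 + c
l(D) = 3 + D**2
F = 4663/143 (F = 9*(16/99 - 45/(-13)) = 9*(16*(1/99) - 45*(-1/13)) = 9*(16/99 + 45/13) = 9*(4663/1287) = 4663/143 ≈ 32.608)
U(u) = 4663/1287 (U(u) = 4663/(143*(-4 + 13)) = (4663/143)/9 = (4663/143)*(1/9) = 4663/1287)
U(l(1)) + 36556 = 4663/1287 + 36556 = 47052235/1287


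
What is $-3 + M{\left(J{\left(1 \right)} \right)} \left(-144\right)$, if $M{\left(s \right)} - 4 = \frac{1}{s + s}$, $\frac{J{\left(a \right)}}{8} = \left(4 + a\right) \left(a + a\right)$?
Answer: $- \frac{5799}{10} \approx -579.9$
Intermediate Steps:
$J{\left(a \right)} = 16 a \left(4 + a\right)$ ($J{\left(a \right)} = 8 \left(4 + a\right) \left(a + a\right) = 8 \left(4 + a\right) 2 a = 8 \cdot 2 a \left(4 + a\right) = 16 a \left(4 + a\right)$)
$M{\left(s \right)} = 4 + \frac{1}{2 s}$ ($M{\left(s \right)} = 4 + \frac{1}{s + s} = 4 + \frac{1}{2 s}$)
$-3 + M{\left(J{\left(1 \right)} \right)} \left(-144\right) = -3 + \left(4 + \frac{1}{2 \cdot 16 \cdot 1 \left(4 + 1\right)}\right) \left(-144\right) = -3 + \left(4 + \frac{1}{2 \cdot 16 \cdot 1 \cdot 5}\right) \left(-144\right) = -3 + \left(4 + \frac{1}{2 \cdot 80}\right) \left(-144\right) = -3 + \left(4 + \frac{1}{2} \cdot \frac{1}{80}\right) \left(-144\right) = -3 + \left(4 + \frac{1}{160}\right) \left(-144\right) = -3 + \frac{641}{160} \left(-144\right) = -3 - \frac{5769}{10} = - \frac{5799}{10}$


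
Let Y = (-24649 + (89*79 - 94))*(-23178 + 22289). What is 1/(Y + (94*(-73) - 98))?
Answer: 1/15739008 ≈ 6.3536e-8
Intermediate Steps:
Y = 15745968 (Y = (-24649 + (7031 - 94))*(-889) = (-24649 + 6937)*(-889) = -17712*(-889) = 15745968)
1/(Y + (94*(-73) - 98)) = 1/(15745968 + (94*(-73) - 98)) = 1/(15745968 + (-6862 - 98)) = 1/(15745968 - 6960) = 1/15739008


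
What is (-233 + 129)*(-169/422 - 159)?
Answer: 3497884/211 ≈ 16578.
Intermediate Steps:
(-233 + 129)*(-169/422 - 159) = -104*(-169*1/422 - 159) = -104*(-169/422 - 159) = -104*(-67267/422) = 3497884/211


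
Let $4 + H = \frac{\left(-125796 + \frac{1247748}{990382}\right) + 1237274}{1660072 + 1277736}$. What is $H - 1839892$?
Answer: $- \frac{669159035634133929}{363694020332} \approx -1.8399 \cdot 10^{6}$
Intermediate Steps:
$H = - \frac{1317177449785}{363694020332}$ ($H = -4 + \frac{\left(-125796 + \frac{1247748}{990382}\right) + 1237274}{1660072 + 1277736} = -4 + \frac{\left(-125796 + 1247748 \cdot \frac{1}{990382}\right) + 1237274}{2937808} = -4 + \left(\left(-125796 + \frac{623874}{495191}\right) + 1237274\right) \frac{1}{2937808} = -4 + \left(- \frac{62292423162}{495191} + 1237274\right) \frac{1}{2937808} = -4 + \frac{550394526172}{495191} \cdot \frac{1}{2937808} = -4 + \frac{137598631543}{363694020332} = - \frac{1317177449785}{363694020332} \approx -3.6217$)
$H - 1839892 = - \frac{1317177449785}{363694020332} - 1839892 = - \frac{669159035634133929}{363694020332}$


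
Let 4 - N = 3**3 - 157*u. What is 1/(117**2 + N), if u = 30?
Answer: 1/18376 ≈ 5.4419e-5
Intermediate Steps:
N = 4687 (N = 4 - (3**3 - 157*30) = 4 - (27 - 4710) = 4 - 1*(-4683) = 4 + 4683 = 4687)
1/(117**2 + N) = 1/(117**2 + 4687) = 1/(13689 + 4687) = 1/18376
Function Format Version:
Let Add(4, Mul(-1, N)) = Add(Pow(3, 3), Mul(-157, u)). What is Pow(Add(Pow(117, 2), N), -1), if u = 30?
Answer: Rational(1, 18376) ≈ 5.4419e-5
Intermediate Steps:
N = 4687 (N = Add(4, Mul(-1, Add(Pow(3, 3), Mul(-157, 30)))) = Add(4, Mul(-1, Add(27, -4710))) = Add(4, Mul(-1, -4683)) = Add(4, 4683) = 4687)
Pow(Add(Pow(117, 2), N), -1) = Pow(Add(Pow(117, 2), 4687), -1) = Pow(Add(13689, 4687), -1) = Pow(18376, -1) = Rational(1, 18376)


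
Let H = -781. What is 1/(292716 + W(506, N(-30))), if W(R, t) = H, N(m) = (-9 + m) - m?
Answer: 1/291935 ≈ 3.4254e-6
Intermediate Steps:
N(m) = -9
W(R, t) = -781
1/(292716 + W(506, N(-30))) = 1/(292716 - 781) = 1/291935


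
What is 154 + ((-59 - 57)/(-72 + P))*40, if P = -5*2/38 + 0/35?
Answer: 299602/1373 ≈ 218.21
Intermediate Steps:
P = -5/19 (P = -10*1/38 + 0*(1/35) = -5/19 + 0 = -5/19 ≈ -0.26316)
154 + ((-59 - 57)/(-72 + P))*40 = 154 + ((-59 - 57)/(-72 - 5/19))*40 = 154 - 116/(-1373/19)*40 = 154 - 116*(-19/1373)*40 = 154 + (2204/1373)*40 = 154 + 88160/1373 = 299602/1373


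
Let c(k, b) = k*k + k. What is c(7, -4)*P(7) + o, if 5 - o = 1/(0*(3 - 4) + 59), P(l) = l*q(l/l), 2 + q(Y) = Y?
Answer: -22834/59 ≈ -387.02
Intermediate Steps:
q(Y) = -2 + Y
c(k, b) = k + k**2 (c(k, b) = k**2 + k = k + k**2)
P(l) = -l (P(l) = l*(-2 + l/l) = l*(-2 + 1) = l*(-1) = -l)
o = 294/59 (o = 5 - 1/(0*(3 - 4) + 59) = 5 - 1/(0*(-1) + 59) = 5 - 1/(0 + 59) = 5 - 1/59 = 294/59 ≈ 4.9830)
c(7, -4)*P(7) + o = (7*(1 + 7))*(-1*7) + 294/59 = (7*8)*(-7) + 294/59 = 56*(-7) + 294/59 = -392 + 294/59 = -22834/59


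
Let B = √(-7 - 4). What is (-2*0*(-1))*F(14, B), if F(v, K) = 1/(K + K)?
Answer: 0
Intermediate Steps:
B = I*√11 (B = √(-11) = I*√11 ≈ 3.3166*I)
F(v, K) = 1/(2*K)
(-2*0*(-1))*F(14, B) = (-2*0*(-1))*(1/(2*((I*√11)))) = (0*(-1))*((-I*√11/11)/2) = 0*(-I*√11/22) = 0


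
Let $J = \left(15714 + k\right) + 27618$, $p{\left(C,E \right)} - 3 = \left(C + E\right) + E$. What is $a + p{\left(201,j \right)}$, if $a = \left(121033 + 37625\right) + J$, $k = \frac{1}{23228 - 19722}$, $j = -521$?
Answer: $\frac{705238913}{3506} \approx 2.0115 \cdot 10^{5}$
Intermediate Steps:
$p{\left(C,E \right)} = 3 + C + 2 E$ ($p{\left(C,E \right)} = 3 + \left(\left(C + E\right) + E\right) = 3 + \left(C + 2 E\right) = 3 + C + 2 E$)
$k = \frac{1}{3506} \approx 0.00028523$
$J = \frac{151921993}{3506}$ ($J = \left(15714 + \frac{1}{3506}\right) + 27618 = \frac{55093285}{3506} + 27618 = \frac{151921993}{3506} \approx 43332.0$)
$a = \frac{708176941}{3506}$ ($a = \left(121033 + 37625\right) + \frac{151921993}{3506} = 158658 + \frac{151921993}{3506} = \frac{708176941}{3506} \approx 2.0199 \cdot 10^{5}$)
$a + p{\left(201,j \right)} = \frac{708176941}{3506} + \left(3 + 201 + 2 \left(-521\right)\right) = \frac{708176941}{3506} + \left(3 + 201 - 1042\right) = \frac{708176941}{3506} - 838 = \frac{705238913}{3506}$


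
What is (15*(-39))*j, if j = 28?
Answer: -16380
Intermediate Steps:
(15*(-39))*j = (15*(-39))*28 = -585*28 = -16380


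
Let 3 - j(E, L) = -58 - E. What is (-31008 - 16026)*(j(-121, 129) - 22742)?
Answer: 1072469268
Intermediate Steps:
j(E, L) = 61 + E (j(E, L) = 3 - (-58 - E) = 3 + (58 + E) = 61 + E)
(-31008 - 16026)*(j(-121, 129) - 22742) = (-31008 - 16026)*((61 - 121) - 22742) = -47034*(-60 - 22742) = -47034*(-22802) = 1072469268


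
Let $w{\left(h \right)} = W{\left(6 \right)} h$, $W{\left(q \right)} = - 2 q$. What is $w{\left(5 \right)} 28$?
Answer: $-1680$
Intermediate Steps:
$w{\left(h \right)} = - 12 h$ ($w{\left(h \right)} = \left(-2\right) 6 h = - 12 h$)
$w{\left(5 \right)} 28 = \left(-12\right) 5 \cdot 28 = \left(-60\right) 28 = -1680$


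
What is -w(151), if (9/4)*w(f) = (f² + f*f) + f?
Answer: -61004/3 ≈ -20335.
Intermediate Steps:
w(f) = 4*f/9 + 8*f²/9 (w(f) = 4*((f² + f*f) + f)/9 = 4*((f² + f²) + f)/9 = 4*(2*f² + f)/9 = 4*(f + 2*f²)/9 = 4*f/9 + 8*f²/9)
-w(151) = -4*151*(1 + 2*151)/9 = -4*151*(1 + 302)/9 = -4*151*303/9 = -1*61004/3 = -61004/3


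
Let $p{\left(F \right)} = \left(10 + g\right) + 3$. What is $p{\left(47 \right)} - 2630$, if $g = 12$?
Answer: $-2605$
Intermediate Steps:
$p{\left(F \right)} = 25$ ($p{\left(F \right)} = \left(10 + 12\right) + 3 = 22 + 3 = 25$)
$p{\left(47 \right)} - 2630 = 25 - 2630 = -2605$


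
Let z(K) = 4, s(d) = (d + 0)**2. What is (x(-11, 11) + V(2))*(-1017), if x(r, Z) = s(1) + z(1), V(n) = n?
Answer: -7119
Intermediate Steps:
s(d) = d**2
x(r, Z) = 5 (x(r, Z) = 1**2 + 4 = 1 + 4 = 5)
(x(-11, 11) + V(2))*(-1017) = (5 + 2)*(-1017) = 7*(-1017) = -7119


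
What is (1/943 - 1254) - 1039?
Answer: -2162298/943 ≈ -2293.0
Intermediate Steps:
(1/943 - 1254) - 1039 = -1182521/943 - 1039 = -2162298/943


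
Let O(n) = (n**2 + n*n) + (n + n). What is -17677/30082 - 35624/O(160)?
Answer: -123897513/96864040 ≈ -1.2791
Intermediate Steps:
O(n) = 2*n + 2*n**2 (O(n) = (n**2 + n**2) + 2*n = 2*n**2 + 2*n = 2*n + 2*n**2)
-17677/30082 - 35624/O(160) = -17677/30082 - 35624*1/(320*(1 + 160)) = -17677*1/30082 - 35624/(2*160*161) = -17677/30082 - 35624/51520 = -17677/30082 - 35624*1/51520 = -17677/30082 - 4453/6440 = -123897513/96864040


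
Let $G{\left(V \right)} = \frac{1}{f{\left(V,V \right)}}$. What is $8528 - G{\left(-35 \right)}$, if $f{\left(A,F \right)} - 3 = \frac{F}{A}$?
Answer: $\frac{34111}{4} \approx 8527.8$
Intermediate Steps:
$f{\left(A,F \right)} = 3 + \frac{F}{A}$
$G{\left(V \right)} = \frac{1}{4}$ ($G{\left(V \right)} = \frac{1}{3 + \frac{V}{V}} = \frac{1}{3 + 1} = \frac{1}{4}$)
$8528 - G{\left(-35 \right)} = 8528 - \frac{1}{4} = \frac{34111}{4}$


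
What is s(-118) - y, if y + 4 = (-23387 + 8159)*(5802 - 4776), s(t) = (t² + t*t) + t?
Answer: 15651662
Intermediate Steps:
s(t) = t + 2*t² (s(t) = (t² + t²) + t = 2*t² + t = t + 2*t²)
y = -15623932 (y = -4 + (-23387 + 8159)*(5802 - 4776) = -4 - 15228*1026 = -4 - 15623928 = -15623932)
s(-118) - y = -118*(1 + 2*(-118)) - 1*(-15623932) = -118*(1 - 236) + 15623932 = -118*(-235) + 15623932 = 27730 + 15623932 = 15651662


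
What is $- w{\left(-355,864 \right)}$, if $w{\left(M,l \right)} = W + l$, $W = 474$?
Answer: $-1338$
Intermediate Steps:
$w{\left(M,l \right)} = 474 + l$
$- w{\left(-355,864 \right)} = - (474 + 864) = \left(-1\right) 1338 = -1338$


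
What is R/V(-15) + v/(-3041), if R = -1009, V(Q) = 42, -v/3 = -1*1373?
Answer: -3241367/127722 ≈ -25.378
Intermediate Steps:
v = 4119 (v = -(-3)*1373 = -3*(-1373) = 4119)
R/V(-15) + v/(-3041) = -1009/42 + 4119/(-3041) = -1009*1/42 + 4119*(-1/3041) = -1009/42 - 4119/3041 = -3241367/127722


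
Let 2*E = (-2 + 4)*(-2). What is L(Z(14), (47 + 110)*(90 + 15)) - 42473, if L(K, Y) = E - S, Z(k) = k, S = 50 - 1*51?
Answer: -42474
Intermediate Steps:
S = -1 (S = 50 - 51 = -1)
E = -2 (E = ((-2 + 4)*(-2))/2 = (2*(-2))/2 = (1/2)*(-4) = -2)
L(K, Y) = -1 (L(K, Y) = -2 - 1*(-1) = -2 + 1 = -1)
L(Z(14), (47 + 110)*(90 + 15)) - 42473 = -1 - 42473 = -42474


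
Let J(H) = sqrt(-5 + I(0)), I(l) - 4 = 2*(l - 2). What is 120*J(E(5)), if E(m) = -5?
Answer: 120*I*sqrt(5) ≈ 268.33*I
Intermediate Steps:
I(l) = 2*l (I(l) = 4 + 2*(l - 2) = 4 + 2*(-2 + l) = 4 + (-4 + 2*l) = 2*l)
J(H) = I*sqrt(5) (J(H) = sqrt(-5 + 2*0) = sqrt(-5 + 0) = sqrt(-5) = I*sqrt(5))
120*J(E(5)) = 120*(I*sqrt(5)) = 120*I*sqrt(5)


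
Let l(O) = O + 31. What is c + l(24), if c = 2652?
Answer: 2707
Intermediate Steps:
l(O) = 31 + O
c + l(24) = 2652 + (31 + 24) = 2652 + 55 = 2707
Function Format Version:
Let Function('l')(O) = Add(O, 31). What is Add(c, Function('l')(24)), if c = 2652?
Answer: 2707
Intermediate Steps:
Function('l')(O) = Add(31, O)
Add(c, Function('l')(24)) = Add(2652, Add(31, 24)) = Add(2652, 55) = 2707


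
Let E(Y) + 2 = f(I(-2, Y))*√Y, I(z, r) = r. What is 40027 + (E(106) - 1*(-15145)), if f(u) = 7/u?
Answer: 55170 + 7*√106/106 ≈ 55171.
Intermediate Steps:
E(Y) = -2 + 7/√Y (E(Y) = -2 + (7/Y)*√Y = -2 + 7/√Y)
40027 + (E(106) - 1*(-15145)) = 40027 + ((-2 + 7/√106) - 1*(-15145)) = 40027 + ((-2 + 7*(√106/106)) + 15145) = 40027 + ((-2 + 7*√106/106) + 15145) = 40027 + (15143 + 7*√106/106) = 55170 + 7*√106/106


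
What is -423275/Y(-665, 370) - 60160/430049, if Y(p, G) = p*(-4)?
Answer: -36437803215/228786068 ≈ -159.27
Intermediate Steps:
Y(p, G) = -4*p
-423275/Y(-665, 370) - 60160/430049 = -423275/((-4*(-665))) - 60160/430049 = -423275/2660 - 60160*1/430049 = -423275*1/2660 - 60160/430049 = -84655/532 - 60160/430049 = -36437803215/228786068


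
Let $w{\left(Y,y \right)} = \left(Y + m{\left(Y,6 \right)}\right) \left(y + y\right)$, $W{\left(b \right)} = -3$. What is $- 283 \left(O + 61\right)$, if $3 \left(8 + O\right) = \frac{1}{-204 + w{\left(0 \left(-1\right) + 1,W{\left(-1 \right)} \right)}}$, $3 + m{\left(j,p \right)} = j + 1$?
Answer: $- \frac{9179105}{612} \approx -14999.0$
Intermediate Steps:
$m{\left(j,p \right)} = -2 + j$ ($m{\left(j,p \right)} = -3 + \left(j + 1\right) = -3 + \left(1 + j\right) = -2 + j$)
$w{\left(Y,y \right)} = 2 y \left(-2 + 2 Y\right)$ ($w{\left(Y,y \right)} = \left(Y + \left(-2 + Y\right)\right) \left(y + y\right) = \left(-2 + 2 Y\right) 2 y = 2 y \left(-2 + 2 Y\right)$)
$O = - \frac{4897}{612}$ ($O = -8 + \frac{1}{3 \left(-204 + 4 \left(-3\right) \left(-1 + \left(0 \left(-1\right) + 1\right)\right)\right)} = -8 + \frac{1}{3 \left(-204 + 4 \left(-3\right) \left(-1 + \left(0 + 1\right)\right)\right)} = -8 + \frac{1}{3 \left(-204 + 4 \left(-3\right) \left(-1 + 1\right)\right)} = -8 + \frac{1}{3 \left(-204 + 4 \left(-3\right) 0\right)} = -8 + \frac{1}{3 \left(-204 + 0\right)} = -8 + \frac{1}{3 \left(-204\right)} = -8 + \frac{1}{3} \left(- \frac{1}{204}\right) = -8 - \frac{1}{612} = - \frac{4897}{612} \approx -8.0016$)
$- 283 \left(O + 61\right) = - 283 \left(- \frac{4897}{612} + 61\right) = \left(-283\right) \frac{32435}{612} = - \frac{9179105}{612}$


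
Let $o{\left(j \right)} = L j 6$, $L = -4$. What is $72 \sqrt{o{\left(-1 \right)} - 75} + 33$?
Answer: $33 + 72 i \sqrt{51} \approx 33.0 + 514.18 i$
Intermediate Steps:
$o{\left(j \right)} = - 24 j$ ($o{\left(j \right)} = - 4 j 6 = - 24 j$)
$72 \sqrt{o{\left(-1 \right)} - 75} + 33 = 72 \sqrt{\left(-24\right) \left(-1\right) - 75} + 33 = 72 \sqrt{24 - 75} + 33 = 72 \sqrt{-51} + 33 = 72 i \sqrt{51} + 33 = 33 + 72 i \sqrt{51}$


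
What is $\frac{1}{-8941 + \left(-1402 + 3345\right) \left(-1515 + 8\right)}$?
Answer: $- \frac{1}{2937042} \approx -3.4048 \cdot 10^{-7}$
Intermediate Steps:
$\frac{1}{-8941 + \left(-1402 + 3345\right) \left(-1515 + 8\right)} = \frac{1}{-8941 + 1943 \left(-1507\right)} = \frac{1}{-8941 - 2928101} = \frac{1}{-2937042} = - \frac{1}{2937042}$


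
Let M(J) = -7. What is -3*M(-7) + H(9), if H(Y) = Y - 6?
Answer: 24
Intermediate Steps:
H(Y) = -6 + Y
-3*M(-7) + H(9) = -3*(-7) + (-6 + 9) = 21 + 3 = 24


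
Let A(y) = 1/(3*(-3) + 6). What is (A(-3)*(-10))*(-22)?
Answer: -220/3 ≈ -73.333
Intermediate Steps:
A(y) = -⅓ (A(y) = 1/(-9 + 6) = 1/(-3) = -⅓)
(A(-3)*(-10))*(-22) = -⅓*(-10)*(-22) = (10/3)*(-22) = -220/3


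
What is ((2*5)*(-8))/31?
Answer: -80/31 ≈ -2.5806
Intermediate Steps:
((2*5)*(-8))/31 = (10*(-8))*(1/31) = -80*1/31 = -80/31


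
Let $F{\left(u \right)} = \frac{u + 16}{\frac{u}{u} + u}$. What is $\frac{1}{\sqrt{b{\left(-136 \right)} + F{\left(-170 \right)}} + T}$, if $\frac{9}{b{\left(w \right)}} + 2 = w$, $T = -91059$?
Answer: $- \frac{707892666}{64459998266717} - \frac{13 \sqrt{302542}}{64459998266717} \approx -1.0982 \cdot 10^{-5}$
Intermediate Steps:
$b{\left(w \right)} = \frac{9}{-2 + w}$
$F{\left(u \right)} = \frac{16 + u}{1 + u}$
$\frac{1}{\sqrt{b{\left(-136 \right)} + F{\left(-170 \right)}} + T} = \frac{1}{\sqrt{\frac{9}{-2 - 136} + \frac{16 - 170}{1 - 170}} - 91059} = \frac{1}{\sqrt{\frac{9}{-138} + \frac{1}{-169} \left(-154\right)} - 91059} = \frac{1}{\sqrt{9 \left(- \frac{1}{138}\right) - - \frac{154}{169}} - 91059} = \frac{1}{\sqrt{- \frac{3}{46} + \frac{154}{169}} - 91059} = \frac{1}{\sqrt{\frac{6577}{7774}} - 91059} = \frac{1}{\frac{\sqrt{302542}}{598} - 91059} = \frac{1}{-91059 + \frac{\sqrt{302542}}{598}}$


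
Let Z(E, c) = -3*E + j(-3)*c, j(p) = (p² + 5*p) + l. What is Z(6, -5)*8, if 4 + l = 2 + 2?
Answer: 96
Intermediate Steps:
l = 0 (l = -4 + (2 + 2) = -4 + 4 = 0)
j(p) = p² + 5*p (j(p) = (p² + 5*p) + 0 = p² + 5*p)
Z(E, c) = -6*c - 3*E (Z(E, c) = -3*E + (-3*(5 - 3))*c = -3*E + (-3*2)*c = -3*E - 6*c = -6*c - 3*E)
Z(6, -5)*8 = (-6*(-5) - 3*6)*8 = (30 - 18)*8 = 12*8 = 96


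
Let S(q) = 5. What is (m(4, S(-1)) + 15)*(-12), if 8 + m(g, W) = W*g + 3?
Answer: -360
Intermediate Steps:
m(g, W) = -5 + W*g (m(g, W) = -8 + (W*g + 3) = -8 + (3 + W*g) = -5 + W*g)
(m(4, S(-1)) + 15)*(-12) = ((-5 + 5*4) + 15)*(-12) = ((-5 + 20) + 15)*(-12) = (15 + 15)*(-12) = 30*(-12) = -360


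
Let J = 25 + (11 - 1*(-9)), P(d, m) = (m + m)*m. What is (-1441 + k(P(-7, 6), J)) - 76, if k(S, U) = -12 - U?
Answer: -1574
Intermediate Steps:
P(d, m) = 2*m² (P(d, m) = (2*m)*m = 2*m²)
J = 45 (J = 25 + (11 + 9) = 25 + 20 = 45)
(-1441 + k(P(-7, 6), J)) - 76 = (-1441 + (-12 - 1*45)) - 76 = (-1441 + (-12 - 45)) - 76 = (-1441 - 57) - 76 = -1498 - 76 = -1574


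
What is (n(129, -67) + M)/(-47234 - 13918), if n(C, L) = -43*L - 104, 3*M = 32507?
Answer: -2917/13104 ≈ -0.22260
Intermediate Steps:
M = 32507/3 (M = (1/3)*32507 = 32507/3 ≈ 10836.)
n(C, L) = -104 - 43*L
(n(129, -67) + M)/(-47234 - 13918) = ((-104 - 43*(-67)) + 32507/3)/(-47234 - 13918) = ((-104 + 2881) + 32507/3)/(-61152) = (2777 + 32507/3)*(-1/61152) = (40838/3)*(-1/61152) = -2917/13104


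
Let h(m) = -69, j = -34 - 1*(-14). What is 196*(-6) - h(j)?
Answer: -1107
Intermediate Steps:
j = -20 (j = -34 + 14 = -20)
196*(-6) - h(j) = 196*(-6) - 1*(-69) = -1176 + 69 = -1107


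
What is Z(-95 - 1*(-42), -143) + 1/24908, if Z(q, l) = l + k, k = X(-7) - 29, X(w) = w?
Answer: -4458531/24908 ≈ -179.00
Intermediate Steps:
k = -36 (k = -7 - 29 = -36)
Z(q, l) = -36 + l (Z(q, l) = l - 36 = -36 + l)
Z(-95 - 1*(-42), -143) + 1/24908 = (-36 - 143) + 1/24908 = -179 + 1/24908 = -4458531/24908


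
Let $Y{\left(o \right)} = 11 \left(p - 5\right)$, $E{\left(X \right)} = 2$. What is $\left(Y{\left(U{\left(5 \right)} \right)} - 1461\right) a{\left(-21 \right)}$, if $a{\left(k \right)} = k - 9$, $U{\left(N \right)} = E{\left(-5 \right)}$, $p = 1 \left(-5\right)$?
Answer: $47130$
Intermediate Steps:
$p = -5$
$U{\left(N \right)} = 2$
$Y{\left(o \right)} = -110$ ($Y{\left(o \right)} = 11 \left(-5 - 5\right) = 11 \left(-10\right) = -110$)
$a{\left(k \right)} = -9 + k$
$\left(Y{\left(U{\left(5 \right)} \right)} - 1461\right) a{\left(-21 \right)} = \left(-110 - 1461\right) \left(-9 - 21\right) = \left(-1571\right) \left(-30\right) = 47130$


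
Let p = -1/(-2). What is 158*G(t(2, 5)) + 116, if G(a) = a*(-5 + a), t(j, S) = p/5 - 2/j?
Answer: 47749/50 ≈ 954.98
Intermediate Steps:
p = 1/2 (p = -1*(-1/2) = 1/2 ≈ 0.50000)
t(j, S) = 1/10 - 2/j (t(j, S) = (1/2)/5 - 2/j = (1/2)*(1/5) - 2/j = 1/10 - 2/j)
158*G(t(2, 5)) + 116 = 158*(((1/10)*(-20 + 2)/2)*(-5 + (1/10)*(-20 + 2)/2)) + 116 = 158*(((1/10)*(1/2)*(-18))*(-5 + (1/10)*(1/2)*(-18))) + 116 = 158*(-9*(-5 - 9/10)/10) + 116 = 158*(-9/10*(-59/10)) + 116 = 158*(531/100) + 116 = 41949/50 + 116 = 47749/50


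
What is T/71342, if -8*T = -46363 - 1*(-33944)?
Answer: 12419/570736 ≈ 0.021760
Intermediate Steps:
T = 12419/8 (T = -(-46363 - 1*(-33944))/8 = -(-46363 + 33944)/8 = -1/8*(-12419) = 12419/8 ≈ 1552.4)
T/71342 = (12419/8)/71342 = (12419/8)*(1/71342) = 12419/570736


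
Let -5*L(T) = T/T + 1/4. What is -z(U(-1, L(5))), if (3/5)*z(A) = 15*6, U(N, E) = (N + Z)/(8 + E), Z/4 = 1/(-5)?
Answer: -150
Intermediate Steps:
Z = -4/5 (Z = 4/(-5) = 4*(-1/5) = -4/5 ≈ -0.80000)
L(T) = -1/4 (L(T) = -(T/T + 1/4)/5 = -(1 + 1*(1/4))/5 = -(1 + 1/4)/5 = -1/5*5/4 = -1/4)
U(N, E) = (-4/5 + N)/(8 + E) (U(N, E) = (N - 4/5)/(8 + E) = (-4/5 + N)/(8 + E))
z(A) = 150 (z(A) = 5*(15*6)/3 = (5/3)*90 = 150)
-z(U(-1, L(5))) = -1*150 = -150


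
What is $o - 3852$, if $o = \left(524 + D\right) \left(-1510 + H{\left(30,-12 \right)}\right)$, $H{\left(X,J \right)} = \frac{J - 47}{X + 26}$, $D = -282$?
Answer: $- \frac{10346755}{28} \approx -3.6953 \cdot 10^{5}$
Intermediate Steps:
$H{\left(X,J \right)} = \frac{-47 + J}{26 + X}$
$o = - \frac{10238899}{28}$ ($o = \left(524 - 282\right) \left(-1510 + \frac{-47 - 12}{26 + 30}\right) = 242 \left(-1510 + \frac{1}{56} \left(-59\right)\right) = 242 \left(-1510 - \frac{59}{56}\right) = 242 \left(- \frac{84619}{56}\right) = - \frac{10238899}{28} \approx -3.6568 \cdot 10^{5}$)
$o - 3852 = - \frac{10238899}{28} - 3852 = - \frac{10346755}{28}$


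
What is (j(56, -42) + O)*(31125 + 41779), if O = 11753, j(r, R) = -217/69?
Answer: 59106188960/69 ≈ 8.5661e+8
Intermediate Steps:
j(r, R) = -217/69 (j(r, R) = -217*1/69 = -217/69)
(j(56, -42) + O)*(31125 + 41779) = (-217/69 + 11753)*(31125 + 41779) = (810740/69)*72904 = 59106188960/69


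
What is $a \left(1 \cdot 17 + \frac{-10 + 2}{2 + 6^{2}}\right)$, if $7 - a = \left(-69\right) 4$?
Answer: $\frac{90277}{19} \approx 4751.4$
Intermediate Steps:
$a = 283$ ($a = 7 - \left(-69\right) 4 = 7 - -276 = 7 + 276 = 283$)
$a \left(1 \cdot 17 + \frac{-10 + 2}{2 + 6^{2}}\right) = 283 \left(1 \cdot 17 + \frac{-10 + 2}{2 + 6^{2}}\right) = 283 \left(17 - \frac{8}{2 + 36}\right) = 283 \left(17 - \frac{8}{38}\right) = 283 \left(17 - \frac{4}{19}\right) = 283 \cdot \frac{319}{19} = \frac{90277}{19}$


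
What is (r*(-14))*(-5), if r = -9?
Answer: -630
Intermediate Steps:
(r*(-14))*(-5) = -9*(-14)*(-5) = 126*(-5) = -630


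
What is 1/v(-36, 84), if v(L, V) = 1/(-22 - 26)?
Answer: -48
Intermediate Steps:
v(L, V) = -1/48 (v(L, V) = 1/(-48) = -1/48)
1/v(-36, 84) = 1/(-1/48) = -48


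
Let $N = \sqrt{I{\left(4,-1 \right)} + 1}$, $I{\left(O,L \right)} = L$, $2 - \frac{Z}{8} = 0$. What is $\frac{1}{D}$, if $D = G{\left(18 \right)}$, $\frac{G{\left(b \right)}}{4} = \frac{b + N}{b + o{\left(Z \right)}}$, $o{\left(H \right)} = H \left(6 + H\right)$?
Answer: $\frac{185}{36} \approx 5.1389$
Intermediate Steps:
$Z = 16$ ($Z = 16 - 0 = 16 + 0 = 16$)
$N = 0$ ($N = \sqrt{-1 + 1} = \sqrt{0} = 0$)
$G{\left(b \right)} = \frac{4 b}{352 + b}$ ($G{\left(b \right)} = 4 \frac{b + 0}{b + 16 \left(6 + 16\right)} = 4 \frac{b}{b + 16 \cdot 22} = 4 \frac{b}{b + 352} = 4 \frac{b}{352 + b} = \frac{4 b}{352 + b}$)
$D = \frac{36}{185}$ ($D = 4 \cdot 18 \frac{1}{352 + 18} = 4 \cdot 18 \cdot \frac{1}{370} = \frac{36}{185} \approx 0.19459$)
$\frac{1}{D} = \frac{1}{\frac{36}{185}} = \frac{185}{36}$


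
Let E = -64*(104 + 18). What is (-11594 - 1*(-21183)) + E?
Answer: 1781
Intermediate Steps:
E = -7808 (E = -64*122 = -7808)
(-11594 - 1*(-21183)) + E = (-11594 - 1*(-21183)) - 7808 = (-11594 + 21183) - 7808 = 9589 - 7808 = 1781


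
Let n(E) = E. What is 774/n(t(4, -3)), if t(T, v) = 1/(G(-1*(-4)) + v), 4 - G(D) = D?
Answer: -2322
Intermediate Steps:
G(D) = 4 - D
t(T, v) = 1/v (t(T, v) = 1/((4 - (-1)*(-4)) + v) = 1/((4 - 1*4) + v) = 1/((4 - 4) + v) = 1/(0 + v) = 1/v)
774/n(t(4, -3)) = 774/(1/(-3)) = 774/(-1/3) = 774*(-3) = -2322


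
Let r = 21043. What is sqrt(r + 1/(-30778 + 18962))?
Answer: sqrt(734494632998)/5908 ≈ 145.06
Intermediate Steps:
sqrt(r + 1/(-30778 + 18962)) = sqrt(21043 + 1/(-30778 + 18962)) = sqrt(21043 + 1/(-11816)) = sqrt(21043 - 1/11816) = sqrt(248644087/11816) = sqrt(734494632998)/5908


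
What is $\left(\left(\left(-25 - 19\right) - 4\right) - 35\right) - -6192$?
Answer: $6109$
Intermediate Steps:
$\left(\left(\left(-25 - 19\right) - 4\right) - 35\right) - -6192 = \left(\left(-44 - 4\right) - 35\right) + 6192 = \left(-48 - 35\right) + 6192 = -83 + 6192 = 6109$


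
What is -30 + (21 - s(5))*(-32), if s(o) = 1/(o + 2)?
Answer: -4882/7 ≈ -697.43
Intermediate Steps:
s(o) = 1/(2 + o)
-30 + (21 - s(5))*(-32) = -30 + (21 - 1/(2 + 5))*(-32) = -30 + (21 - 1/7)*(-32) = -30 + (146/7)*(-32) = -30 - 4672/7 = -4882/7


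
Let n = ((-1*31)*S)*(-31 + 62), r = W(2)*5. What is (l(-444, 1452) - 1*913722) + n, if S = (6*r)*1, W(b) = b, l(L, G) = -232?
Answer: -971614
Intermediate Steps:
r = 10 (r = 2*5 = 10)
S = 60 (S = (6*10)*1 = 60*1 = 60)
n = -57660 (n = (-1*31*60)*(-31 + 62) = -31*60*31 = -1860*31 = -57660)
(l(-444, 1452) - 1*913722) + n = (-232 - 1*913722) - 57660 = (-232 - 913722) - 57660 = -913954 - 57660 = -971614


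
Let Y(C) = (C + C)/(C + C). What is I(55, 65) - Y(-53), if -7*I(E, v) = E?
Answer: -62/7 ≈ -8.8571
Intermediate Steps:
I(E, v) = -E/7
Y(C) = 1 (Y(C) = (2*C)/((2*C)) = (2*C)*(1/(2*C)) = 1)
I(55, 65) - Y(-53) = -⅐*55 - 1*1 = -55/7 - 1 = -62/7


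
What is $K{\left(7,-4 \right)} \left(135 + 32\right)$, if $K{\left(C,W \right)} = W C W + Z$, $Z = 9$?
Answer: $20207$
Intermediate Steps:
$K{\left(C,W \right)} = 9 + C W^{2}$ ($K{\left(C,W \right)} = W C W + 9 = C W W + 9 = C W^{2} + 9 = 9 + C W^{2}$)
$K{\left(7,-4 \right)} \left(135 + 32\right) = \left(9 + 7 \left(-4\right)^{2}\right) \left(135 + 32\right) = \left(9 + 7 \cdot 16\right) 167 = \left(9 + 112\right) 167 = 121 \cdot 167 = 20207$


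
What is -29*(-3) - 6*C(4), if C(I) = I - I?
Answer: 87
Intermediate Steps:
C(I) = 0
-29*(-3) - 6*C(4) = -29*(-3) - 6*0 = 87 + 0 = 87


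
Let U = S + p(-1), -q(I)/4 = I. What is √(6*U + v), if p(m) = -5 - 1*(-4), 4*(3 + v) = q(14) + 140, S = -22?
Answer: 2*I*√30 ≈ 10.954*I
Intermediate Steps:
q(I) = -4*I
v = 18 (v = -3 + (-4*14 + 140)/4 = -3 + (-56 + 140)/4 = -3 + (¼)*84 = -3 + 21 = 18)
p(m) = -1 (p(m) = -5 + 4 = -1)
U = -23 (U = -22 - 1 = -23)
√(6*U + v) = √(6*(-23) + 18) = √(-138 + 18) = √(-120) = 2*I*√30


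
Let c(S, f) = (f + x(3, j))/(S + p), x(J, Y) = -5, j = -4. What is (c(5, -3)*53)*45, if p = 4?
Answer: -2120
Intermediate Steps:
c(S, f) = (-5 + f)/(4 + S) (c(S, f) = (f - 5)/(S + 4) = (-5 + f)/(4 + S))
(c(5, -3)*53)*45 = (((-5 - 3)/(4 + 5))*53)*45 = ((-8/9)*53)*45 = (((⅑)*(-8))*53)*45 = -8/9*53*45 = -424/9*45 = -2120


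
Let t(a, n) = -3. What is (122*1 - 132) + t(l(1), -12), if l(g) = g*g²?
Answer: -13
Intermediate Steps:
l(g) = g³
(122*1 - 132) + t(l(1), -12) = (122*1 - 132) - 3 = (122 - 132) - 3 = -10 - 3 = -13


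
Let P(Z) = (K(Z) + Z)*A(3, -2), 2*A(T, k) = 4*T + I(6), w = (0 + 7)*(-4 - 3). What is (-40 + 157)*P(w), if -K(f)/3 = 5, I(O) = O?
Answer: -67392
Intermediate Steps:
w = -49 (w = 7*(-7) = -49)
K(f) = -15 (K(f) = -3*5 = -15)
A(T, k) = 3 + 2*T (A(T, k) = (4*T + 6)/2 = (6 + 4*T)/2 = 3 + 2*T)
P(Z) = -135 + 9*Z (P(Z) = (-15 + Z)*(3 + 2*3) = (-15 + Z)*(3 + 6) = (-15 + Z)*9 = -135 + 9*Z)
(-40 + 157)*P(w) = (-40 + 157)*(-135 + 9*(-49)) = 117*(-135 - 441) = 117*(-576) = -67392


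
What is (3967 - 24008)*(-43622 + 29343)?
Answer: 286165439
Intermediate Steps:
(3967 - 24008)*(-43622 + 29343) = -20041*(-14279) = 286165439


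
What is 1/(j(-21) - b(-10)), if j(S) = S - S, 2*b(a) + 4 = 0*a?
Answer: ½ ≈ 0.50000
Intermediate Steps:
b(a) = -2 (b(a) = -2 + (0*a)/2 = -2 + (½)*0 = -2 + 0 = -2)
j(S) = 0
1/(j(-21) - b(-10)) = 1/(0 - 1*(-2)) = 1/(0 + 2) = 1/2 = ½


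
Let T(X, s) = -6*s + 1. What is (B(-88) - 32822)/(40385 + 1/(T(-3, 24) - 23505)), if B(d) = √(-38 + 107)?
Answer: -776174656/955024479 + 23648*√69/955024479 ≈ -0.81252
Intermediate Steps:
T(X, s) = 1 - 6*s
B(d) = √69
(B(-88) - 32822)/(40385 + 1/(T(-3, 24) - 23505)) = (√69 - 32822)/(40385 + 1/((1 - 6*24) - 23505)) = (-32822 + √69)/(40385 + 1/((1 - 144) - 23505)) = (-32822 + √69)/(40385 + 1/(-143 - 23505)) = (-32822 + √69)/(40385 + 1/(-23648)) = (-32822 + √69)/(40385 - 1/23648) = (-32822 + √69)/(955024479/23648) = (-32822 + √69)*(23648/955024479) = -776174656/955024479 + 23648*√69/955024479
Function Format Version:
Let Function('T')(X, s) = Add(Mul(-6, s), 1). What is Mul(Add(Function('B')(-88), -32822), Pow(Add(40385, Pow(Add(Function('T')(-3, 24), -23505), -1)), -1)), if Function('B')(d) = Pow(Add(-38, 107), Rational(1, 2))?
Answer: Add(Rational(-776174656, 955024479), Mul(Rational(23648, 955024479), Pow(69, Rational(1, 2)))) ≈ -0.81252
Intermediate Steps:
Function('T')(X, s) = Add(1, Mul(-6, s))
Function('B')(d) = Pow(69, Rational(1, 2))
Mul(Add(Function('B')(-88), -32822), Pow(Add(40385, Pow(Add(Function('T')(-3, 24), -23505), -1)), -1)) = Mul(Add(Pow(69, Rational(1, 2)), -32822), Pow(Add(40385, Pow(Add(Add(1, Mul(-6, 24)), -23505), -1)), -1)) = Mul(Add(-32822, Pow(69, Rational(1, 2))), Pow(Add(40385, Pow(Add(Add(1, -144), -23505), -1)), -1)) = Mul(Add(-32822, Pow(69, Rational(1, 2))), Pow(Add(40385, Pow(Add(-143, -23505), -1)), -1)) = Mul(Add(-32822, Pow(69, Rational(1, 2))), Pow(Add(40385, Pow(-23648, -1)), -1)) = Mul(Add(-32822, Pow(69, Rational(1, 2))), Pow(Add(40385, Rational(-1, 23648)), -1)) = Mul(Add(-32822, Pow(69, Rational(1, 2))), Pow(Rational(955024479, 23648), -1)) = Mul(Add(-32822, Pow(69, Rational(1, 2))), Rational(23648, 955024479)) = Add(Rational(-776174656, 955024479), Mul(Rational(23648, 955024479), Pow(69, Rational(1, 2))))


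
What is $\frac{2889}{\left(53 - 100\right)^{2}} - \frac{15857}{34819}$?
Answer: $\frac{65563978}{76915171} \approx 0.85242$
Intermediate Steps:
$\frac{2889}{\left(53 - 100\right)^{2}} - \frac{15857}{34819} = \frac{2889}{\left(-47\right)^{2}} - \frac{15857}{34819} = \frac{2889}{2209} - \frac{15857}{34819} = \frac{65563978}{76915171}$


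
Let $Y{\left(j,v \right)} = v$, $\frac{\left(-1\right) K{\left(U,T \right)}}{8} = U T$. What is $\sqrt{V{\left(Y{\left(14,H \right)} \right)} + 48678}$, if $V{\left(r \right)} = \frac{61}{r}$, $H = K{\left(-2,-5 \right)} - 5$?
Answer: $\frac{\sqrt{351693365}}{85} \approx 220.63$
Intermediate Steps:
$K{\left(U,T \right)} = - 8 T U$ ($K{\left(U,T \right)} = - 8 U T = - 8 T U$)
$H = -85$ ($H = \left(-8\right) \left(-5\right) \left(-2\right) - 5 = -80 - 5 = -85$)
$\sqrt{V{\left(Y{\left(14,H \right)} \right)} + 48678} = \sqrt{\frac{61}{-85} + 48678} = \sqrt{61 \left(- \frac{1}{85}\right) + 48678} = \sqrt{- \frac{61}{85} + 48678} = \sqrt{\frac{4137569}{85}} = \frac{\sqrt{351693365}}{85}$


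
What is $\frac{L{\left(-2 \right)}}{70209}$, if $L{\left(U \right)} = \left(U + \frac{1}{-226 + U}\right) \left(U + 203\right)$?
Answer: $- \frac{30619}{5335884} \approx -0.0057383$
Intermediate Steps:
$L{\left(U \right)} = \left(203 + U\right) \left(U + \frac{1}{-226 + U}\right)$ ($L{\left(U \right)} = \left(U + \frac{1}{-226 + U}\right) \left(203 + U\right) = \left(203 + U\right) \left(U + \frac{1}{-226 + U}\right)$)
$\frac{L{\left(-2 \right)}}{70209} = \frac{\frac{1}{-226 - 2} \left(203 + \left(-2\right)^{3} - -91754 - 23 \left(-2\right)^{2}\right)}{70209} = \frac{203 - 8 + 91754 - 92}{-228} \cdot \frac{1}{70209} = - \frac{203 - 8 + 91754 - 92}{228} \cdot \frac{1}{70209} = \left(- \frac{1}{228}\right) 91857 \cdot \frac{1}{70209} = \left(- \frac{30619}{76}\right) \frac{1}{70209} = - \frac{30619}{5335884}$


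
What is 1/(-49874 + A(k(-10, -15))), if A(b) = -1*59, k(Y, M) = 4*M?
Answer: -1/49933 ≈ -2.0027e-5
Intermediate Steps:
A(b) = -59
1/(-49874 + A(k(-10, -15))) = 1/(-49874 - 59) = 1/(-49933) = -1/49933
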